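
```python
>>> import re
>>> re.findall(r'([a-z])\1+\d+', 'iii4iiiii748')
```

A backreference is literal: `\1` must see the identical characters the first group matched.
Walking the string: at [0:4] match 'iii4', group 1 = 'i'; at [4:12] match 'iiiii748', group 1 = 'i'.
With a single group, `findall` returns only what that group captured — 2 items.

['i', 'i']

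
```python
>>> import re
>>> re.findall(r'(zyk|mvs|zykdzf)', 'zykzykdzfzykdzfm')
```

Branches in `(...|...)` are attempted left-to-right; the first branch that allows the whole pattern to succeed is taken.
One capturing group, so `findall` returns just the captured substring from each match — 3 in all.

['zyk', 'zyk', 'zyk']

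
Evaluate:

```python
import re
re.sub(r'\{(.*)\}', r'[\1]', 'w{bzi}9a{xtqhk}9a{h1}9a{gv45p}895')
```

'w[bzi}9a{xtqhk}9a{h1}9a{gv45p]895'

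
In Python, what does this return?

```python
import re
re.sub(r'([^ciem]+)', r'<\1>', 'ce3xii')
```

This matches one or more of any character except [ciem] (captured).
Matches: at [2:4] → '3x'.
`\1` in the replacement pulls in group 1's text for each match.

'ce<3x>ii'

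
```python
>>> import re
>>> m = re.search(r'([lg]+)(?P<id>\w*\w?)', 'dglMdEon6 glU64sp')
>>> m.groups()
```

The match spans [1:9] → 'glMdEon6'.
Captured: group 1 = 'gl', group 2 = 'MdEon6'.

('gl', 'MdEon6')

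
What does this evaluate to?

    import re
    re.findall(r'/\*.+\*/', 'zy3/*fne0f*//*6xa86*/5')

['/*fne0f*//*6xa86*/']

No capturing groups, so `findall` returns the 1 full match string.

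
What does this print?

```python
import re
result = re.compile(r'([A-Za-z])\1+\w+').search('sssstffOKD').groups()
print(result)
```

A backreference is literal: `\1` must see the identical characters the first group matched.
`search` walks the string left to right and returns the first match it finds.
The match spans [0:10] → 'sssstffOKD'.
Captured: group 1 = 's'.

('s',)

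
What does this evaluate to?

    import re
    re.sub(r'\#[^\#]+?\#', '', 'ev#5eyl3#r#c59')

`sub` substitutes '' at each match site.

'evr#c59'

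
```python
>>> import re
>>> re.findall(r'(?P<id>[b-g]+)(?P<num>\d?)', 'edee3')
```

[('edee', '3')]

This matches one or more of a character in [b-g] (captured as 'id'); then optionally a digit (captured as 'num').
Walking the string: at [0:5] match 'edee3', groups = ('edee', '3').
With 2 capturing groups, `findall` returns a 2-tuple per match.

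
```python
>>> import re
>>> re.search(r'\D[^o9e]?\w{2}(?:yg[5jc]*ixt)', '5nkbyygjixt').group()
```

This matches a non-digit, then optionally any character except [o9e], then exactly 2 of a word character; then the literal 'yg', then zero or more of one of [5jc], then the literal 'ixt' (non-capturing group).
`search` walks the string left to right and returns the first match it finds.
The match spans [1:11] → 'nkbyygjixt'.

'nkbyygjixt'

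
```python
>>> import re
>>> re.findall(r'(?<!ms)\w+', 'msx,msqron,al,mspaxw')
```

Because the assertion is negative and zero-width, positions next to the forbidden text are skipped.
Matches: at [0:3] → 'msx'; at [4:10] → 'msqron'; at [11:13] → 'al'; at [14:20] → 'mspaxw'.
With no groups in the pattern, `findall` gives back each whole match — 4 here.

['msx', 'msqron', 'al', 'mspaxw']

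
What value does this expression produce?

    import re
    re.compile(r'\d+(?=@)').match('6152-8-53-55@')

None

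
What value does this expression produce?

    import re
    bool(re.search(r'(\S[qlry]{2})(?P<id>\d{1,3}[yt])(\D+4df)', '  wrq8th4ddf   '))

This matches a non-whitespace character, then exactly 2 of one of [qlry] (captured); then 1 to 3 of a digit, then one of [yt] (captured as 'id'); then one or more of a non-digit, then the literal '4df' (captured).
`re.search` scans for the first position where the pattern succeeds.
Here nothing in the string fits, so the call returns None, and `bool(None)` is False.

False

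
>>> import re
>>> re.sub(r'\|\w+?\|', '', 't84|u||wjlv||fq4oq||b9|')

't84'

Each match is replaced by ''.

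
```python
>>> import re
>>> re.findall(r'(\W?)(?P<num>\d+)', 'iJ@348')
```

[('@', '348')]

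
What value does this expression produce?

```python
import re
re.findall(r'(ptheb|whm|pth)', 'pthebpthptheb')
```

The regex engine tests alternatives in the order written; an earlier branch that matches wins even if a later one would match more.
One capturing group, so `findall` returns just the captured substring from each match — 3 in all.

['ptheb', 'pth', 'ptheb']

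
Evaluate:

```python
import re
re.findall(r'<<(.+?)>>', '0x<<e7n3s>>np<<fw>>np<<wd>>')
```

['e7n3s', 'fw', 'wd']

A `+?`/`*?`/`{m,n}?` starts at its minimum and grows only as far as needed for what follows to match.
Walking the string: at [2:11] match '<<e7n3s>>', group 1 = 'e7n3s'; at [13:19] match '<<fw>>', group 1 = 'fw'; at [21:27] match '<<wd>>', group 1 = 'wd'.
One capturing group, so `findall` returns just the captured substring from each match — 3 in all.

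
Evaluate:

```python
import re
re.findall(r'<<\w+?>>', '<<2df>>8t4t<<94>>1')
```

Since nothing is captured, `findall` lists the 2 matched substrings directly.

['<<2df>>', '<<94>>']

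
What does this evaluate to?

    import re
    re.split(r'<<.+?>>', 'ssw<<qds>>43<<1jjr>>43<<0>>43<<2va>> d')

The `?` after the quantifier makes it lazy — it takes as little as possible before letting the rest of the pattern try.
Splitting on the pattern gives 5 pieces.

['ssw', '43', '43', '43', ' d']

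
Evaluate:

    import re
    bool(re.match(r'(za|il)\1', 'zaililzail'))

False

After group 1 captures some text, `\1` only succeeds where that same text appears again.
`re.match` won't scan ahead — the pattern has to work from the very first character.
Here position 0 doesn't satisfy it, so the call returns None, and `bool(None)` is False.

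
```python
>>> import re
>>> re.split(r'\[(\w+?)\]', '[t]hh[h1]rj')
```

['', 't', 'hh', 'h1', 'rj']

Matches to split on: at [0:3] → '[t]'; at [5:9] → '[h1]'.
With a capturing group present, the delimiter's captured portion is kept in the result list.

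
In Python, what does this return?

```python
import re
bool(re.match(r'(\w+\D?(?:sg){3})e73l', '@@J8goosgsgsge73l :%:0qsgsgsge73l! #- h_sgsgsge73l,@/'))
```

False

This matches one or more of a word character, then optionally a non-digit, then the literal 'sg' repeated 3 times (captured); then the literal 'e7', then the literal '3l'.
With `match`, the pattern is implicitly anchored at the beginning.
Here the pattern fails at index 0, so the call returns None, and `bool(None)` is False.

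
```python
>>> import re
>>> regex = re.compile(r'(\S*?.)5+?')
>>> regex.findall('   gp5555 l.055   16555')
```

['gp', '5', 'l.0', '16', '5']

This matches zero or more of a non-whitespace character (lazy), then any character (captured); then one or more of a literal '5' (lazy).
Because there's exactly one group, `findall` drops the full match and keeps group 1 from each hit.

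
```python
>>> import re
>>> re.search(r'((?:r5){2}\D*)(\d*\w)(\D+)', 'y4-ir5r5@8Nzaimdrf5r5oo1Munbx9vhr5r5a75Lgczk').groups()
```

This matches the literal 'r5' repeated 2 times, then zero or more of a non-digit (captured); then zero or more of a digit, then a word character (captured); then one or more of a non-digit (captured).
`re.search` scans for the first position where the pattern succeeds.
The match spans [4:18] → 'r5r5@8Nzaimdrf'.
Captured: group 1 = 'r5r5@', group 2 = '8N', group 3 = 'zaimdrf'.

('r5r5@', '8N', 'zaimdrf')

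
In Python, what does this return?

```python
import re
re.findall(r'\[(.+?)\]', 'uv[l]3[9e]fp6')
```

['l', '9e']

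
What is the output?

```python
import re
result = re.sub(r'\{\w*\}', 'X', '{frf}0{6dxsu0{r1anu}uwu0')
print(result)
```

Each match is replaced by 'X'.

X0{6dxsu0Xuwu0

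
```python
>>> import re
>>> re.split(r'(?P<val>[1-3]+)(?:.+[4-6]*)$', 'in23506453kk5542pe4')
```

['in', '23', '']

Because the pattern has a capturing group, `split` also inserts each captured text between the pieces.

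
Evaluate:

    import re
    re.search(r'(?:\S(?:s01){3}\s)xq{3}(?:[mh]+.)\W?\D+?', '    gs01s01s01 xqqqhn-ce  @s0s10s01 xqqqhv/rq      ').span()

(4, 23)

A `+?`/`*?`/`{m,n}?` starts at its minimum and grows only as far as needed for what follows to match.
The match spans [4:23] → 'gs01s01s01 xqqqhn-c'.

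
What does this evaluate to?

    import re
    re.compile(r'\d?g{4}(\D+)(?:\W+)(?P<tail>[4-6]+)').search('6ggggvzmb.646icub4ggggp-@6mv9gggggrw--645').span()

Pattern: optionally a digit, then exactly 4 of the literal 'g'; then one or more of a non-digit (captured); then one or more of a non-word character (non-capturing group); then one or more of a character in [4-6] (captured as 'tail').
`re.search` tries every starting position until one works.
The match spans [0:13] → '6ggggvzmb.646'.
Captured: group 1 = 'vzmb', group 2 = '646'.

(0, 13)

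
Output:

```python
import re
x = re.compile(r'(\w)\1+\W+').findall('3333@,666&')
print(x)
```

['3', '6']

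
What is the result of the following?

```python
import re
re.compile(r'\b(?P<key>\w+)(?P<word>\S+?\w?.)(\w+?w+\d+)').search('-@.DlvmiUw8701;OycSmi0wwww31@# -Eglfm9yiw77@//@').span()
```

(3, 28)

The match spans [3:28] → 'DlvmiUw8701;OycSmi0wwww31'.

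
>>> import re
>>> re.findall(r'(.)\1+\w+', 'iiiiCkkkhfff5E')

['i']

`\1` has to match the exact text group 1 already captured.
Matches: at [0:14] match 'iiiiCkkkhfff5E', group 1 = 'i'.
`findall` collects group 1 from the one match (1 total).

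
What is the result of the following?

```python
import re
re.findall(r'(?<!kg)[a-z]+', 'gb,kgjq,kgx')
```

Because the assertion is negative and zero-width, positions next to the forbidden text are skipped.
Walking the string: at [0:2] → 'gb'; at [3:7] → 'kgjq'; at [8:11] → 'kgx'.
Since nothing is captured, `findall` lists the 3 matched substrings directly.

['gb', 'kgjq', 'kgx']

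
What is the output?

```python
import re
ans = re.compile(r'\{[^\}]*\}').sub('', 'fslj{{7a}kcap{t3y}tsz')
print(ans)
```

`sub` substitutes '' at each match site.

fsljkcaptsz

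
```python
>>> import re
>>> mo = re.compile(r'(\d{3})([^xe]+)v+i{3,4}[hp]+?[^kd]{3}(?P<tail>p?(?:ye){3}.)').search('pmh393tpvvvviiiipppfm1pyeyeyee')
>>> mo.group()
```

'393tpvvvviiiipppfm1pyeyeyee'

The pattern matches exactly 3 of a digit (captured); then one or more of any character except [xe] (captured); then one or more of a literal 'v', then 3 to 4 of the literal 'i'; then one or more of one of [hp] (lazy), then exactly 3 of any character except [kd]; then optionally a literal 'p', then the literal 'ye' repeated 3 times, then any character (captured as 'tail').
`search` walks the string left to right and returns the first match it finds.
The match spans [3:30] → '393tpvvvviiiipppfm1pyeyeyee'.
Captured: group 1 = '393', group 2 = 'tpvvv', group 3 = 'pyeyeyee'.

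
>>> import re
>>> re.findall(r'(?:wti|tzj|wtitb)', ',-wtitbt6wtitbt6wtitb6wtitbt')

The regex engine tests alternatives in the order written; an earlier branch that matches wins even if a later one would match more.
With no groups in the pattern, `findall` gives back each whole match — 4 here.

['wti', 'wti', 'wti', 'wti']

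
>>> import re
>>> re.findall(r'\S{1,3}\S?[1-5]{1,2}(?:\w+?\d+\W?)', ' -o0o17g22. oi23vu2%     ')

['-o0o17g22.', 'oi23vu2%']

Pattern: 1 to 3 of a non-whitespace character, then optionally a non-whitespace character, then 1 to 2 of a character in [1-5]; then one or more of a word character (lazy), then one or more of a digit, then optionally a non-word character (non-capturing group).
`findall` yields the raw match text (2 of them) because the pattern has no groups.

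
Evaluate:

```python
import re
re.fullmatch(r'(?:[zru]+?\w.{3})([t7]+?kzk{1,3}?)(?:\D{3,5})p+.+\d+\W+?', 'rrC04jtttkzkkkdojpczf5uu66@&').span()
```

`fullmatch` succeeds only if the pattern covers the string from start to end.
The match spans [0:28] → 'rrC04jtttkzkkkdojpczf5uu66@&'.

(0, 28)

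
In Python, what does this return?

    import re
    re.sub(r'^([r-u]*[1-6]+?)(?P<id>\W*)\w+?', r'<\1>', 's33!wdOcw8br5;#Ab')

The pattern matches anchored at the start of the string; then zero or more of a character in [r-u], then one or more of a character in [1-6] (lazy) (captured); then zero or more of a non-word character (captured as 'id'); then one or more of a word character (lazy).
With the lazy modifier that quantifier settles for the fewest repetitions that let the rest of the pattern succeed (the atoms after it are unaffected and can still be greedy).
Matches: at [0:3] → 's33'.
Each match is replaced using the text its own group 1 captured.

'<s3>!wdOcw8br5;#Ab'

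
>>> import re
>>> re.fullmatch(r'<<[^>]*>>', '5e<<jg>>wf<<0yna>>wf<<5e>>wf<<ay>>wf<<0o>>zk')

`re.fullmatch` requires the pattern to consume the entire string.
Here the pattern can't cover the whole string, so the call returns None.

None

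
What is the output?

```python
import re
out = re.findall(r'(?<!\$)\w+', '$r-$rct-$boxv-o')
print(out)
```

Because the assertion is negative and zero-width, positions next to the forbidden text are skipped.
Matches: at [5:7] → 'ct'; at [10:13] → 'oxv'; at [14:15] → 'o'.
With no groups in the pattern, `findall` gives back each whole match — 3 here.

['ct', 'oxv', 'o']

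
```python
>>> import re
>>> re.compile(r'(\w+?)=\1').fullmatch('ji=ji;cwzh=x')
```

None

The backreference `\1` re-matches whatever the first group consumed, character for character.
`re.fullmatch` requires the pattern to consume the entire string.
Here there's no way to consume every character, so the call returns None.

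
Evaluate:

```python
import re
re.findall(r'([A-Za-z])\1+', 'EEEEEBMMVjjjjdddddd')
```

['E', 'M', 'j', 'd']

`\1` is not a pattern — it's the concrete string captured by group 1, re-applied verbatim.
Because there's exactly one group, `findall` drops the full match and keeps group 1 from each hit.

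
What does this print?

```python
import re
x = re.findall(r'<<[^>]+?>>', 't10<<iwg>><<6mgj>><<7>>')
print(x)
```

No capturing groups, so `findall` returns the 3 full match strings.

['<<iwg>>', '<<6mgj>>', '<<7>>']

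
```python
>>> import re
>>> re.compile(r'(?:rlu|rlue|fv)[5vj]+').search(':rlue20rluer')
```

None

`search` walks the string left to right and returns the first match it finds.
Here no position works, so the call returns None.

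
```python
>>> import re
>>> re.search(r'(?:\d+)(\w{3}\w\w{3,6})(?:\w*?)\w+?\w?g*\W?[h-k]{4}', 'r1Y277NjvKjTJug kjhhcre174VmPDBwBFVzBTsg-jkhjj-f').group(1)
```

'Y277NjvKjT'

This matches one or more of a digit (non-capturing group); then exactly 3 of a word character, then a word character, then 3 to 6 of a word character (captured); then zero or more of a word character (lazy) (non-capturing group); then one or more of a word character (lazy), then optionally a word character; then zero or more of a literal 'g', then optionally a non-word character, then exactly 4 of a character in [h-k].
`re.search` tries every starting position until one works.
The match spans [1:20] → '1Y277NjvKjTJug kjhh'.
Captured: group 1 = 'Y277NjvKjT'.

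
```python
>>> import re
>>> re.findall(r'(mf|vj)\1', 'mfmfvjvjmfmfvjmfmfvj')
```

`\1` is not a pattern — it's the concrete string captured by group 1, re-applied verbatim.
Walking the string: at [0:4] match 'mfmf', group 1 = 'mf'; at [4:8] match 'vjvj', group 1 = 'vj'; at [8:12] match 'mfmf', group 1 = 'mf'; at [14:18] match 'mfmf', group 1 = 'mf'.
With a single group, `findall` returns only what that group captured — 4 items.

['mf', 'vj', 'mf', 'mf']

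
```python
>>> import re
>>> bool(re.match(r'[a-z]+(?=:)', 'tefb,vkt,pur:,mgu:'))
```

`re.match` won't scan ahead — the pattern has to work from the very first character.
Here position 0 doesn't satisfy it, so the call returns None, and `bool(None)` is False.

False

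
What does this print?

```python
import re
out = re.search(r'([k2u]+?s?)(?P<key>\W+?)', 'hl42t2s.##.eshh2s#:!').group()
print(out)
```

2s.

Pattern: one or more of one of [k2u] (lazy), then optionally the literal 's' (captured); then one or more of a non-word character (lazy) (captured as 'key').
A `+?`/`*?`/`{m,n}?` starts at its minimum and grows only as far as needed for what follows to match.
`re.search` scans for the first position where the pattern succeeds.
The match spans [5:8] → '2s.'.
Captured: group 1 = '2s', group 2 = '.'.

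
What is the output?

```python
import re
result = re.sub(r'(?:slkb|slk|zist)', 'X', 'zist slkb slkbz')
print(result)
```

X X Xz

Alternation tries branches left to right and keeps the first one that lets the overall match succeed at that position.
Matches: at [0:4] → 'zist'; at [5:9] → 'slkb'; at [10:14] → 'slkb'.
`sub` substitutes 'X' at each match site.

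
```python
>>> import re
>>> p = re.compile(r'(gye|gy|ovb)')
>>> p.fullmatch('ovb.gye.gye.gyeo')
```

`re.fullmatch` is like wrapping the pattern in `^…$` (in single-line mode).
Here there's no way to consume every character, so the call returns None.

None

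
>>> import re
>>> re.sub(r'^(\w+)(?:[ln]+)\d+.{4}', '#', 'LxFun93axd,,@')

This matches anchored at the start of the string; then one or more of a word character (captured); then one or more of one of [ln] (non-capturing group); then one or more of a digit, then exactly 4 of any character.
Matches: at [0:11] → 'LxFun93axd,'.
Each match is replaced by '#'.

'#,@'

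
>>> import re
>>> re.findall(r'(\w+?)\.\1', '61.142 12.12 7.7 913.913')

['1', '12', '7', '913']

`\1` is not a pattern — it's the concrete string captured by group 1, re-applied verbatim.
`findall` collects group 1 from each match (4 total).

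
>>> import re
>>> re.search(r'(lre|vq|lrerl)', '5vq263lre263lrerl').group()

The match spans [1:3] → 'vq'.

'vq'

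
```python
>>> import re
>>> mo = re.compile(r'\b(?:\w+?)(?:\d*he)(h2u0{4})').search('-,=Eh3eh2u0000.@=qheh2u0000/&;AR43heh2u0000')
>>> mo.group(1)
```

The match spans [17:27] → 'qheh2u0000'.
Captured: group 1 = 'h2u0000'.

'h2u0000'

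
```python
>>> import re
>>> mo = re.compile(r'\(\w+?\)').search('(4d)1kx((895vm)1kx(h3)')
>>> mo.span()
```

(0, 4)

Unlike `match`, `search` isn't anchored — it looks for the pattern anywhere in the string.
The match spans [0:4] → '(4d)'.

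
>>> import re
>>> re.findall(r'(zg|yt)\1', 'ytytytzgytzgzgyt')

['yt', 'zg']

After group 1 captures some text, `\1` only succeeds where that same text appears again.
Walking the string: at [0:4] match 'ytyt', group 1 = 'yt'; at [10:14] match 'zgzg', group 1 = 'zg'.
One capturing group, so `findall` returns just the captured substring from each match — 2 in all.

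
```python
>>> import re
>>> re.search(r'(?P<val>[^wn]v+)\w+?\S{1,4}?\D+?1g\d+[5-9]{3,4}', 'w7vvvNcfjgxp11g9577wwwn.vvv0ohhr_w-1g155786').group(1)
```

'.vvv'

The match spans [23:43] → '.vvv0ohhr_w-1g155786'.
Captured: group 1 = '.vvv'.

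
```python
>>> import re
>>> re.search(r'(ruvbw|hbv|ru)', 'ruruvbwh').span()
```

`search` walks the string left to right and returns the first match it finds.
The match spans [0:2] → 'ru'.
Captured: group 1 = 'ru'.

(0, 2)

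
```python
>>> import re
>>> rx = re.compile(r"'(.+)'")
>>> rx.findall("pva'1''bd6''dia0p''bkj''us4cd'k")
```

["1''bd6''dia0p''bkj''us4cd"]

Matches: at [3:30] match "'1''bd6''dia0p''bkj''us4cd'", group 1 = "1''bd6''dia0p''bkj''us4cd".
With a single group, `findall` returns only what that group captured — 1 item.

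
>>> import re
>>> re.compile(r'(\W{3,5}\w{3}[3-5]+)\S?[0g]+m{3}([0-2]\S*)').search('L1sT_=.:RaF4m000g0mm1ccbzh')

Here no position works, so the call returns None.

None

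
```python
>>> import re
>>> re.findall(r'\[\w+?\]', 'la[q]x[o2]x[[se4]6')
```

Scanning left to right: at [2:5] → '[q]'; at [6:10] → '[o2]'; at [12:17] → '[se4]'.
No capturing groups, so `findall` returns the 3 full match strings.

['[q]', '[o2]', '[se4]']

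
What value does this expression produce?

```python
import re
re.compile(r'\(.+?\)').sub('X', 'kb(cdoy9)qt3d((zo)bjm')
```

Matches: at [2:9] → '(cdoy9)'; at [13:18] → '((zo)'.
Each match is replaced by 'X'.

'kbXqt3dXbjm'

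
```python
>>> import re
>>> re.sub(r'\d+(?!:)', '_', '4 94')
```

'_ _'

A negative assertion filters positions out without eating any characters.
Matches: at [0:1] → '4'; at [2:4] → '94'.
Each match is replaced by '_'.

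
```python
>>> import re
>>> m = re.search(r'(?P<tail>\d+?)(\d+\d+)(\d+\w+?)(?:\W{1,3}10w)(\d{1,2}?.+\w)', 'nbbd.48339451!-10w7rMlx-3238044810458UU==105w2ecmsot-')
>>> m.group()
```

The pattern matches one or more of a digit (lazy) (captured as 'tail'); then one or more of a digit, then one or more of a digit (captured); then one or more of a digit, then one or more of a word character (lazy) (captured); then 1 to 3 of a non-word character, then the literal '10w' (non-capturing group); then 1 to 2 of a digit (lazy), then one or more of any character, then a word character (captured).
Unlike `match`, `search` isn't anchored — it looks for the pattern anywhere in the string.
The match spans [5:52] → '48339451!-10w7rMlx-3238044810458UU==105w2ecmsot'.
Captured: group 1 = '4', group 2 = '83394', group 3 = '51', group 4 = '7rMlx-3238044810458UU==105w2ecmsot'.

'48339451!-10w7rMlx-3238044810458UU==105w2ecmsot'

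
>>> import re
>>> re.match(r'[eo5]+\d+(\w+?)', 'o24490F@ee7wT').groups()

('F',)

This matches one or more of one of [eo5], then one or more of a digit; then one or more of a word character (lazy) (captured).
`re.match` only tries the pattern at the start of the string.
The match spans [0:7] → 'o24490F'.
Captured: group 1 = 'F'.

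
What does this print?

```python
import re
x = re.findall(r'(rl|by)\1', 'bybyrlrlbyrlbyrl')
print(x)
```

A backreference is literal: `\1` must see the identical characters the first group matched.
Walking the string: at [0:4] match 'byby', group 1 = 'by'; at [4:8] match 'rlrl', group 1 = 'rl'.
Because there's exactly one group, `findall` drops the full match and keeps group 1 from each hit.

['by', 'rl']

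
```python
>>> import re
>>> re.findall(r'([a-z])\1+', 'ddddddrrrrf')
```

['d', 'r']

`\1` is not a pattern — it's the concrete string captured by group 1, re-applied verbatim.
Walking the string: at [0:6] match 'dddddd', group 1 = 'd'; at [6:10] match 'rrrr', group 1 = 'r'.
One capturing group, so `findall` returns just the captured substring from each match — 2 in all.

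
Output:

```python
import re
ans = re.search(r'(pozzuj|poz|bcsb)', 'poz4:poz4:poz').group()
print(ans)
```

The match spans [0:3] → 'poz'.

poz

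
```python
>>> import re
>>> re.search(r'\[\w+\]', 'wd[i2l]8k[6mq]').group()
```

'[i2l]'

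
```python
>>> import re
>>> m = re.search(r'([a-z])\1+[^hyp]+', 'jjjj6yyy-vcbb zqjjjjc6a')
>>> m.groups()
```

('j',)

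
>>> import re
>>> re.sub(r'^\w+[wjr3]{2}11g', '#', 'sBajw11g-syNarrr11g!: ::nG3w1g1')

'#-syNarrr11g!: ::nG3w1g1'

The pattern matches anchored at the start of the string; then one or more of a word character; then exactly 2 of one of [wjr3], then the literal '11g'.
`sub` substitutes '#' at each match site.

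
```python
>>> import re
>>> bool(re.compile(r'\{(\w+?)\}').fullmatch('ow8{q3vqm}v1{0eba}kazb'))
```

False

For `fullmatch`, every character of the input must be accounted for by the pattern.
Here the string isn't matched end-to-end, so the call returns None, and `bool(None)` is False.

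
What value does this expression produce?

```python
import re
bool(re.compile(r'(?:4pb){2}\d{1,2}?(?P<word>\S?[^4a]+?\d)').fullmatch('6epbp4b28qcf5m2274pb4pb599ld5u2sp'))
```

Pattern: the literal '4pb' repeated 2 times, then 1 to 2 of a digit (lazy); then optionally a non-whitespace character, then one or more of any character except [4a] (lazy), then a digit (captured as 'word').
`re.fullmatch` is like wrapping the pattern in `^…$` (in single-line mode).
Here the pattern can't cover the whole string, so the call returns None, and `bool(None)` is False.

False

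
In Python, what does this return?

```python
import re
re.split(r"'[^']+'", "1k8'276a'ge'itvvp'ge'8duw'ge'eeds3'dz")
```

['1k8', 'ge', 'ge', 'ge', 'dz']

Each match becomes a cut point; 5 segments remain.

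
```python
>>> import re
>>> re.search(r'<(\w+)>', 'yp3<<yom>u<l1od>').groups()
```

('yom',)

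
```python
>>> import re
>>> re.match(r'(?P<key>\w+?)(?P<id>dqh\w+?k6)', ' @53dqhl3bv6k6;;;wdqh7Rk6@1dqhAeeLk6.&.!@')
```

None

Pattern: one or more of a word character (lazy) (captured as 'key'); then the literal 'dqh', then one or more of a word character (lazy), then the literal 'k6' (captured as 'id').
With `match`, the pattern is implicitly anchored at the beginning.
Here the pattern fails at index 0, so the call returns None.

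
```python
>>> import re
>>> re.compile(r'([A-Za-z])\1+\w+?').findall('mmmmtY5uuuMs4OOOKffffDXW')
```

['m', 'u', 'O', 'f']

The backreference `\1` re-matches whatever the first group consumed, character for character.
With a single group, `findall` returns only what that group captured — 4 items.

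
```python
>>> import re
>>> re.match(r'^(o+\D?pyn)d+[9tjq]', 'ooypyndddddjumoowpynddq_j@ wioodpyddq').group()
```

Pattern: anchored at the start of the string; then one or more of a literal 'o', then optionally a non-digit, then the literal 'pyn' (captured); then one or more of the literal 'd', then one of [9tjq].
`re.match` won't scan ahead — the pattern has to work from the very first character.
The match spans [0:12] → 'ooypyndddddj'.
Captured: group 1 = 'ooypyn'.

'ooypyndddddj'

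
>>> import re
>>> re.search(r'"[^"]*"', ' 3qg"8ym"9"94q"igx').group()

'"8ym"'

`re.search` tries every starting position until one works.
The match spans [4:9] → '"8ym"'.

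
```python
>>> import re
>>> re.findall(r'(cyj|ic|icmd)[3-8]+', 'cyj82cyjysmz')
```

Scanning left to right: at [0:4] match 'cyj8', group 1 = 'cyj'.
Because there's exactly one group, `findall` drops the full match and keeps group 1 from the one hit.

['cyj']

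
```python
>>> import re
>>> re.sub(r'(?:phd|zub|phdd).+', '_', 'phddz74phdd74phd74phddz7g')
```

'_'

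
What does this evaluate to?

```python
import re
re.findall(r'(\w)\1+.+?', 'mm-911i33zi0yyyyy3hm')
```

['m', '1', '3', 'y']

The backreference `\1` re-matches whatever the first group consumed, character for character.
`findall` collects group 1 from each match (4 total).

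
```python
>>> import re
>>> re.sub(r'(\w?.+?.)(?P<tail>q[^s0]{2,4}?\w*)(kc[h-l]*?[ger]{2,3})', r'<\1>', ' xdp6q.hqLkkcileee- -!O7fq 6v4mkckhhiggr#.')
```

A `+?`/`*?`/`{m,n}?` starts at its minimum and grows only as far as needed for what follows to match.
Each match is replaced using the text its own group 1 captured.

'< xdp6><- -!O7f>#.'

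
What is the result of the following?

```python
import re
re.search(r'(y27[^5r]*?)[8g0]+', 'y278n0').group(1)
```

The pattern matches the literal 'y27', then zero or more of any character except [5r] (lazy) (captured); then one or more of one of [8g0].
With the lazy modifier that quantifier settles for the fewest repetitions that let the rest of the pattern succeed (the atoms after it are unaffected and can still be greedy).
Unlike `match`, `search` isn't anchored — it looks for the pattern anywhere in the string.
The match spans [0:4] → 'y278'.
Captured: group 1 = 'y27'.

'y27'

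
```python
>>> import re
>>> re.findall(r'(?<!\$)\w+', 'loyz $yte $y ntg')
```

['loyz', 'te', 'ntg']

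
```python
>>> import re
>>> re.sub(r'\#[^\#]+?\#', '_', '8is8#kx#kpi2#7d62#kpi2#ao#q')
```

'8is8_kpi2_kpi2_q'

`sub` substitutes '_' at each match site.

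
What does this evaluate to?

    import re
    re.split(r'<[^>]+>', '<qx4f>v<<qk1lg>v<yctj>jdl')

['', 'v', 'v', 'jdl']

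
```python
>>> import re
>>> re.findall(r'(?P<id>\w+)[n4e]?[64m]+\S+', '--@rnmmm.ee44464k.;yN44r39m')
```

This matches one or more of a word character (captured as 'id'); then optionally one of [n4e], then one or more of one of [64m]; then one or more of a non-whitespace character.
Matches: at [3:27] match 'rnmmm.ee44464k.;yN44r39m', group 1 = 'rnmm'.
With a single group, `findall` returns only what that group captured — 1 item.

['rnmm']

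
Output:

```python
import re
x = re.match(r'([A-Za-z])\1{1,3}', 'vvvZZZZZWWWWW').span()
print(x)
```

(0, 3)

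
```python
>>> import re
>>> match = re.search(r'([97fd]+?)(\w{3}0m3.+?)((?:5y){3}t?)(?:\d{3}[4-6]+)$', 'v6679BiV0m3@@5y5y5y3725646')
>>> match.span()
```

This matches one or more of one of [97fd] (lazy) (captured); then exactly 3 of a word character, then the literal '0m3', then one or more of any character (lazy) (captured); then the literal '5y' repeated 3 times, then optionally a literal 't' (captured); then exactly 3 of a digit, then one or more of a character in [4-6] (non-capturing group); then anchored at the end.
Unlike `match`, `search` isn't anchored — it looks for the pattern anywhere in the string.
The match spans [3:26] → '79BiV0m3@@5y5y5y3725646'.
Captured: group 1 = '79', group 2 = 'BiV0m3@@', group 3 = '5y5y5y'.

(3, 26)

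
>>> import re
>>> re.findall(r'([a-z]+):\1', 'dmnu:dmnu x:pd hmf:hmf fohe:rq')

A backreference is literal: `\1` must see the identical characters the first group matched.
Walking the string: at [0:9] match 'dmnu:dmnu', group 1 = 'dmnu'; at [15:22] match 'hmf:hmf', group 1 = 'hmf'.
One capturing group, so `findall` returns just the captured substring from each match — 2 in all.

['dmnu', 'hmf']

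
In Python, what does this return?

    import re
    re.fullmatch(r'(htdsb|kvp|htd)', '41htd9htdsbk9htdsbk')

None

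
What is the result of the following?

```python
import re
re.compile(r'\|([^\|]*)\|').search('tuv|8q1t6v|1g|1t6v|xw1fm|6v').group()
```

`re.search` scans for the first position where the pattern succeeds.
The match spans [3:11] → '|8q1t6v|'.
Captured: group 1 = '8q1t6v'.

'|8q1t6v|'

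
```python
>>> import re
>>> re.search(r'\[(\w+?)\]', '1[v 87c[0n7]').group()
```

'[0n7]'

`re.search` tries every starting position until one works.
The match spans [7:12] → '[0n7]'.
Captured: group 1 = '0n7'.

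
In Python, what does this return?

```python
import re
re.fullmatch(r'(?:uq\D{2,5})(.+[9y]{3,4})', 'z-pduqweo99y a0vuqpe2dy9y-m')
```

None

Pattern: the literal 'uq', then 2 to 5 of a non-digit (non-capturing group); then one or more of any character, then 3 to 4 of one of [9y] (captured).
For `fullmatch`, every character of the input must be accounted for by the pattern.
Here there's no way to consume every character, so the call returns None.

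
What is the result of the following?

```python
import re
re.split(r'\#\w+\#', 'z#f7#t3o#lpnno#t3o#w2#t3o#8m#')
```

The string is cut at each match, leaving 5 pieces.

['z', 't3o', 't3o', 't3o', '']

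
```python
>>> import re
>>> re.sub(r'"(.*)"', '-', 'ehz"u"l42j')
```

Matches: at [3:6] → '"u"'.
`sub` substitutes '-' at each match site.

'ehz-l42j'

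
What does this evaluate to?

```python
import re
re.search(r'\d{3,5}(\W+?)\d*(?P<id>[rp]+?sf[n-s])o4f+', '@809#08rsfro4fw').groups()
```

The match spans [1:14] → '809#08rsfro4f'.
Captured: group 1 = '#', group 2 = 'rsfr'.

('#', 'rsfr')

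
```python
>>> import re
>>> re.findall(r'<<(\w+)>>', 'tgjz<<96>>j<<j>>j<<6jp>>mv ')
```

['96', 'j', '6jp']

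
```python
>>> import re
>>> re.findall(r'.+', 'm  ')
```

Pattern: one or more of any character.
Matches: at [0:3] → 'm  '.
Since nothing is captured, `findall` lists the 1 matched substring directly.

['m  ']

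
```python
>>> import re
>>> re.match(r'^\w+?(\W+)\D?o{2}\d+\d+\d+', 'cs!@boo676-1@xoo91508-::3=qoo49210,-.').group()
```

The pattern matches anchored at the start of the string; then one or more of a word character (lazy); then one or more of a non-word character (captured); then optionally a non-digit, then exactly 2 of the literal 'o', then one or more of a digit; then one or more of a digit; then one or more of a digit.
`match` is anchored at position 0; if the pattern doesn't fit there, it returns None.
The match spans [0:10] → 'cs!@boo676'.
Captured: group 1 = '!@'.

'cs!@boo676'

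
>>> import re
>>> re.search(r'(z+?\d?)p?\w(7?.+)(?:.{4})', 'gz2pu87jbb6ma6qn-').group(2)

The pattern matches one or more of the literal 'z' (lazy), then optionally a digit (captured); then optionally a literal 'p', then a word character; then optionally the literal '7', then one or more of any character (captured); then exactly 4 of any character (non-capturing group).
Unlike `match`, `search` isn't anchored — it looks for the pattern anywhere in the string.
The match spans [1:17] → 'z2pu87jbb6ma6qn-'.
Captured: group 1 = 'z2', group 2 = '87jbb6ma'.

'87jbb6ma'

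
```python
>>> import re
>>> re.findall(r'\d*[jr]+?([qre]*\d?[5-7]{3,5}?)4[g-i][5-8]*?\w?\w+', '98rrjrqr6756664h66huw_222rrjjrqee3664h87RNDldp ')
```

With the lazy modifier that quantifier settles for the fewest repetitions that let the rest of the pattern succeed (the atoms after it are unaffected and can still be greedy).
`findall` collects group 1 from the one match (1 total).

['rqr675666']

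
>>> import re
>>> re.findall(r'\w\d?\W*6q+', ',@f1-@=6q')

No capturing groups, so `findall` returns the 1 full match string.

['f1-@=6q']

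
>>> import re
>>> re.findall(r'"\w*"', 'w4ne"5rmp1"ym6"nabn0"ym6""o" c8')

`findall` yields the raw match text (3 of them) because the pattern has no groups.

['"5rmp1"', '"nabn0"', '""']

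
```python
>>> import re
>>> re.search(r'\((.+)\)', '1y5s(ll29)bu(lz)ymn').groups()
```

('ll29)bu(lz',)

`re.search` scans for the first position where the pattern succeeds.
The match spans [4:16] → '(ll29)bu(lz)'.
Captured: group 1 = 'll29)bu(lz'.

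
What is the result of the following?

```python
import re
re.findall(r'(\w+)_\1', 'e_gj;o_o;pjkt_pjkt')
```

The backreference `\1` re-matches whatever the first group consumed, character for character.
Walking the string: at [5:8] match 'o_o', group 1 = 'o'; at [9:18] match 'pjkt_pjkt', group 1 = 'pjkt'.
With a single group, `findall` returns only what that group captured — 2 items.

['o', 'pjkt']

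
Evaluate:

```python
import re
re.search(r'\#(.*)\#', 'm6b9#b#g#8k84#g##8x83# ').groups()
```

('b#g#8k84#g##8x83',)

Unlike `match`, `search` isn't anchored — it looks for the pattern anywhere in the string.
The match spans [4:22] → '#b#g#8k84#g##8x83#'.
Captured: group 1 = 'b#g#8k84#g##8x83'.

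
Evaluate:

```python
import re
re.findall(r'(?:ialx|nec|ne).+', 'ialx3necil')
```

Since nothing is captured, `findall` lists the 1 matched substring directly.

['ialx3necil']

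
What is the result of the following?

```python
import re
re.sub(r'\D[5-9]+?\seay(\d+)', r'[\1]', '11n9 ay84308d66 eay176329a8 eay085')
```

Pattern: a non-digit, then one or more of a character in [5-9] (lazy); then whitespace, then the literal 'eay'; then one or more of a digit (captured).
Matches: at [12:25] → 'd66 eay176329'; at [25:34] → 'a8 eay085'.
The replacement refers to a captured group, so each match is rewritten using its own captured text.

'11n9 ay84308[176329][085]'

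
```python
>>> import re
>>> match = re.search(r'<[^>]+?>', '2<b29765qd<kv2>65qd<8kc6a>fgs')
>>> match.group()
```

'<b29765qd<kv2>'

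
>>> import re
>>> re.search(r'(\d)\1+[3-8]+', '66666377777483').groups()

('6',)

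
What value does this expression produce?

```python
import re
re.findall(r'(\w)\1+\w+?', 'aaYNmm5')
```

['a', 'm']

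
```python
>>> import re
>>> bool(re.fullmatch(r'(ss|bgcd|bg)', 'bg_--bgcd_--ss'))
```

False

For `fullmatch`, every character of the input must be accounted for by the pattern.
Here the string isn't matched end-to-end, so the call returns None, and `bool(None)` is False.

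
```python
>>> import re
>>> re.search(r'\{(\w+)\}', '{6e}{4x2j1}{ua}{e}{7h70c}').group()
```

'{6e}'

Unlike `match`, `search` isn't anchored — it looks for the pattern anywhere in the string.
The match spans [0:4] → '{6e}'.
Captured: group 1 = '6e'.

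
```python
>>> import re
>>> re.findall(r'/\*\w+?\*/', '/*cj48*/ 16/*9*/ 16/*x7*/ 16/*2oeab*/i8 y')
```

Since nothing is captured, `findall` lists the 4 matched substrings directly.

['/*cj48*/', '/*9*/', '/*x7*/', '/*2oeab*/']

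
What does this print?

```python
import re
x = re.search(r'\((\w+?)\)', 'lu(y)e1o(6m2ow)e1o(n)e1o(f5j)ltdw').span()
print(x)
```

Unlike `match`, `search` isn't anchored — it looks for the pattern anywhere in the string.
The match spans [2:5] → '(y)'.
Captured: group 1 = 'y'.

(2, 5)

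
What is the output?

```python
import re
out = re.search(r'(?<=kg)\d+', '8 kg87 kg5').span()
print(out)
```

Lookahead/lookbehind check context without consuming it, so the matched span excludes the asserted characters.
The match spans [4:6] → '87'.

(4, 6)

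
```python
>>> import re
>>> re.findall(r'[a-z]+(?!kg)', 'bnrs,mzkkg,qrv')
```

['bnrs', 'mzkkg', 'qrv']

A negative assertion filters positions out without eating any characters.
Walking the string: at [0:4] → 'bnrs'; at [5:10] → 'mzkkg'; at [11:14] → 'qrv'.
`findall` yields the raw match text (3 of them) because the pattern has no groups.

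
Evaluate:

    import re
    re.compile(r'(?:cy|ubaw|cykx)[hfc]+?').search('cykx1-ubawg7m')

None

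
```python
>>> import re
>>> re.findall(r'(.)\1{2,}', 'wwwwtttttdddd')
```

The backreference `\1` re-matches whatever the first group consumed, character for character.
Scanning left to right: at [0:4] match 'wwww', group 1 = 'w'; at [4:9] match 'ttttt', group 1 = 't'; at [9:13] match 'dddd', group 1 = 'd'.
With a single group, `findall` returns only what that group captured — 3 items.

['w', 't', 'd']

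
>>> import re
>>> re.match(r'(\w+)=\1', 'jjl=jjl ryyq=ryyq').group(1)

'jjl'

The match spans [0:7] → 'jjl=jjl'.
Captured: group 1 = 'jjl'.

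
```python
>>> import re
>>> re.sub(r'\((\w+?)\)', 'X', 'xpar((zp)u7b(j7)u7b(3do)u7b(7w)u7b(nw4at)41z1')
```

'xpar(Xu7bXu7bXu7bXu7bX41z1'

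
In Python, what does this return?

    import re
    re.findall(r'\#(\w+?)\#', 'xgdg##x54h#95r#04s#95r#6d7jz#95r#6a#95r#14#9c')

['x54h', '04s', '6d7jz', '6a', '14']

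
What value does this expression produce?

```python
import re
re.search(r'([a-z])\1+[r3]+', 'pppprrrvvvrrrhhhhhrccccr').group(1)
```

`\1` is not a pattern — it's the concrete string captured by group 1, re-applied verbatim.
`search` walks the string left to right and returns the first match it finds.
The match spans [0:7] → 'pppprrr'.
Captured: group 1 = 'p'.

'p'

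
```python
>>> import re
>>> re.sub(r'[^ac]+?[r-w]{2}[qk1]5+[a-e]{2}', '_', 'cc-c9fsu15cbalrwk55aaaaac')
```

The pattern matches one or more of any character except [ac] (lazy); then exactly 2 of a character in [r-w], then one of [qk1]; then one or more of a literal '5', then exactly 2 of a character in [a-e].
Matches: at [4:12] → '9fsu15cb'; at [13:21] → 'lrwk55aa'.
Each match is replaced by '_'.

'cc-c_a_aaac'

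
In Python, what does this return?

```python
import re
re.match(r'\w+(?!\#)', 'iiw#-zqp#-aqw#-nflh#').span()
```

`re.match` won't scan ahead — the pattern has to work from the very first character.
The match spans [0:2] → 'ii'.

(0, 2)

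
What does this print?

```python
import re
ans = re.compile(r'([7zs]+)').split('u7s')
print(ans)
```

The group in the pattern means `split` returns the separators' captures alongside the pieces.

['u', '7s', '']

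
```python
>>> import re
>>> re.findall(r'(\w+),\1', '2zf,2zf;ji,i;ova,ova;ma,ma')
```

['2zf', 'i', 'ova', 'ma']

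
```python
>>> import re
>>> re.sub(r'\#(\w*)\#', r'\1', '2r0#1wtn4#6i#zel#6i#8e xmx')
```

Matches: at [3:10] → '#1wtn4#'; at [12:17] → '#zel#'.
The replacement refers to a captured group, so each match is rewritten using its own captured text.

'2r01wtn46izel6i#8e xmx'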